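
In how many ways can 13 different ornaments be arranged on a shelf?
13! = 6227020800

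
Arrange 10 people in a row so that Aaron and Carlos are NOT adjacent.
Total - adjacent = 10! - (10-1)!×2 = 3628800 - 725760 = 2903040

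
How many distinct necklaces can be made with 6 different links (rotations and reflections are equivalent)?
(6-1)!/2 = 120/2 = 60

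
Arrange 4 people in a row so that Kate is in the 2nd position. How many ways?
Fix one position: (4-1)! = 6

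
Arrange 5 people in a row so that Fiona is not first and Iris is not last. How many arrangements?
By inclusion-exclusion: 5! - 2×(5-1)! + (5-2)! = 120 - 48 + 6 = 78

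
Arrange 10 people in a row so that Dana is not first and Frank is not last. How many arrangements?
By inclusion-exclusion: 10! - 2×(10-1)! + (10-2)! = 3628800 - 725760 + 40320 = 2943360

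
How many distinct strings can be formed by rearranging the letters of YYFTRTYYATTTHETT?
16! / (1! × 7! × 1! × 1! × 4! × 1! × 1!) = 172972800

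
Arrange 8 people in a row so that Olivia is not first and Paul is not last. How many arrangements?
By inclusion-exclusion: 8! - 2×(8-1)! + (8-2)! = 40320 - 10080 + 720 = 30960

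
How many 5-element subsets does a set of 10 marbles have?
C(10,5) = 10!/(5!×5!) = 252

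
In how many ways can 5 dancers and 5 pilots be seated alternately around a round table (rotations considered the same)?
Fix one of the dancers: (5-1)! ways for the remaining dancers, × 5! ways for the pilots = 24 × 120 = 2880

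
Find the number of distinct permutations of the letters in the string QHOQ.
4! / (1! × 1! × 2!) = 12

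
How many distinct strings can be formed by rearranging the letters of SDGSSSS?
7! / (5! × 1! × 1!) = 42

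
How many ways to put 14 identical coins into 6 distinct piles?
C(14+6-1, 6-1) = C(19, 5) = 11628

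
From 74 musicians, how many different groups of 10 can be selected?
C(74,10) = 74!/(10!×64!) = 718406958841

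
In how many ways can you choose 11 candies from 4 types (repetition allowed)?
C(11+4-1, 4-1) = C(14, 3) = 364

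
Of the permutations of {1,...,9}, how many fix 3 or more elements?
Exactly j fixed points: C(9,j)·!(9-j); sum over j ≥ 3 (derangement numbers via !m = (m-1)·(!(m-1) + !(m-2)): !0..!6 = 1, 0, 1, 2, 9, 44, 265). Σ_{j=3}^{9} C(9,j)·!(9-j) = C(9,3)·!6 + C(9,4)·!5 + C(9,5)·!4 + C(9,6)·!3 + C(9,7)·!2 + C(9,8)·!1 + C(9,9)·!0 = 84·265 + 126·44 + 126·9 + 84·2 + 36·1 + 9·0 + 1·1 = 29143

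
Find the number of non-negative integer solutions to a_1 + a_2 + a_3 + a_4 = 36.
C(36+4-1, 4-1) = C(39, 3) = 9139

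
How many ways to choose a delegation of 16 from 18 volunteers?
C(18,16) = 18!/(16!×2!) = 153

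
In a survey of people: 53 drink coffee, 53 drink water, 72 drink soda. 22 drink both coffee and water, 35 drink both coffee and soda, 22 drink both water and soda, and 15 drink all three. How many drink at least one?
|A∪B∪C| = 53+53+72-22-35-22+15 = 114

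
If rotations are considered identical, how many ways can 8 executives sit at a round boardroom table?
Circular: fix one position, arrange the rest. (8-1)! = 5040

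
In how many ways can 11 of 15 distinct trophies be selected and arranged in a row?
P(15,11) = 15!/(15-11)! = 54486432000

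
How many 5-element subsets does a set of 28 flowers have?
C(28,5) = 28!/(5!×23!) = 98280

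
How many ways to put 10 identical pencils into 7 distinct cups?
C(10+7-1, 7-1) = C(16, 6) = 8008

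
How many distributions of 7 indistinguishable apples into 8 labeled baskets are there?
C(7+8-1, 8-1) = C(14, 7) = 3432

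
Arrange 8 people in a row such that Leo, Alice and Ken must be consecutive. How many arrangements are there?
Treat the 3 as one block: (8-3+1)! × 3! = 720 × 6 = 4320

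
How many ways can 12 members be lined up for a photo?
12! = 479001600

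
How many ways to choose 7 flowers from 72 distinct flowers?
C(72,7) = 72!/(7!×65!) = 1473109704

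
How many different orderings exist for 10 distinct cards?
10! = 3628800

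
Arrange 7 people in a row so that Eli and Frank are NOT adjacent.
Total - adjacent = 7! - (7-1)!×2 = 5040 - 1440 = 3600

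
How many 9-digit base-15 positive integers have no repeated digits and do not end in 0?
Last digit: 14 nonzero choices. First digit: 13 (nonzero, ≠last). Middle 7: P(13,7) = 8648640. Total = 1574052480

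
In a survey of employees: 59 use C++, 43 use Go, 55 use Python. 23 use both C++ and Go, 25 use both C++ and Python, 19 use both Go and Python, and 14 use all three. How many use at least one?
|A∪B∪C| = 59+43+55-23-25-19+14 = 104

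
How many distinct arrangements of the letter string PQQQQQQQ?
8! / (7! × 1!) = 8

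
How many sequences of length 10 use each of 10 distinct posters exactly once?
10! = 3628800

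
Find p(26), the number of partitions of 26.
Pentagonal recurrence p(n) = p(n-1) + p(n-2) - p(n-5) - p(n-7) + p(n-12) + p(n-15) - ... gives p(0..25) = 1, 1, 2, 3, 5, 7, 11, 15, 22, 30, 42, 56, 77, 101, 135, 176, 231, 297, 385, 490, 627, 792, 1002, 1255, 1575, 1958. p(26) = p(25) + p(24) - p(21) - p(19) + p(14) + p(11) - p(4) - p(0) = 1958 + 1575 - 792 - 490 + 135 + 56 - 5 - 1 = 2436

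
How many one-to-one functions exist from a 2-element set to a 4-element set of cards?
P(4,2) = 4!/(4-2)! = 12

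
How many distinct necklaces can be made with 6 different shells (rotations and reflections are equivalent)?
(6-1)!/2 = 120/2 = 60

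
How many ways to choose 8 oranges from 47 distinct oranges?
C(47,8) = 47!/(8!×39!) = 314457495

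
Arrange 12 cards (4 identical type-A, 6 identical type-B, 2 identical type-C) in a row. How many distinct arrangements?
12! / (4! × 6! × 2!) = 13860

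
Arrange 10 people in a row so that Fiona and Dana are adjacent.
Treat as block: (10-1)! × 2! = 362880 × 2 = 725760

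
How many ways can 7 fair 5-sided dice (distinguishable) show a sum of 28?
Coefficient of x^28 in (x + x² + ... + x^5)^7. By inclusion-exclusion on dice exceeding 5: Σ_j (-1)^j C(7,j)·C(28-1-5j, 6) = C(7,0)·C(27,6) - C(7,1)·C(22,6) + C(7,2)·C(17,6) - C(7,3)·C(12,6) + C(7,4)·C(7,6) = 1·296010 - 7·74613 + 21·12376 - 35·924 + 35·7 = 1520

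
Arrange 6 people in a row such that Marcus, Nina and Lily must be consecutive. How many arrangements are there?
Treat the 3 as one block: (6-3+1)! × 3! = 24 × 6 = 144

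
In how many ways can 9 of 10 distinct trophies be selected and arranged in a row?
P(10,9) = 10!/(10-9)! = 3628800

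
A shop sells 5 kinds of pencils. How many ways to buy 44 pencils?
C(44+5-1, 5-1) = C(48, 4) = 194580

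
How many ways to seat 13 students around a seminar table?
Circular: fix one position, arrange the rest. (13-1)! = 479001600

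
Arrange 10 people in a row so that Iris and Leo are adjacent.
Treat as block: (10-1)! × 2! = 362880 × 2 = 725760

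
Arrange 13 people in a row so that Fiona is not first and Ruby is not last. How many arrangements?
By inclusion-exclusion: 13! - 2×(13-1)! + (13-2)! = 6227020800 - 958003200 + 39916800 = 5308934400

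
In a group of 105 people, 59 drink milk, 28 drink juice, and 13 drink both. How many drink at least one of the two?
|A∪B| = |A| + |B| - |A∩B| = 59 + 28 - 13 = 74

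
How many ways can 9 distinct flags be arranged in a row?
9! = 362880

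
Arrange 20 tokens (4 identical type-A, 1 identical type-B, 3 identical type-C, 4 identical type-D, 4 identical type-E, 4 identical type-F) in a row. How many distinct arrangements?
20! / (4! × 1! × 3! × 4! × 4! × 4!) = 1222160940000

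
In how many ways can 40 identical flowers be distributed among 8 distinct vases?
C(40+8-1, 8-1) = C(47, 7) = 62891499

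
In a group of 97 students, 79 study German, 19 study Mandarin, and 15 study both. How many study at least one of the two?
|A∪B| = |A| + |B| - |A∩B| = 79 + 19 - 15 = 83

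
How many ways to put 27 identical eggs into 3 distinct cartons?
C(27+3-1, 3-1) = C(29, 2) = 406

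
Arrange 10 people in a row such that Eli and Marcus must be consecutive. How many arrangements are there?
Treat the 2 as one block: (10-2+1)! × 2! = 362880 × 2 = 725760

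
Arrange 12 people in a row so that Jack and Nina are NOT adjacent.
Total - adjacent = 12! - (12-1)!×2 = 479001600 - 79833600 = 399168000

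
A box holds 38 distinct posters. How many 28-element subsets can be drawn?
C(38,28) = 38!/(28!×10!) = 472733756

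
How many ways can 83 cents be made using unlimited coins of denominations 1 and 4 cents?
Coefficient of x^83 in 1/(1-x^1) · 1/(1-x^4). Use j coins of 4 for j = 0..⌊83/4⌋ = 20, the rest in 1s: 20 + 1 = 21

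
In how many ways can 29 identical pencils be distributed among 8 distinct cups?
C(29+8-1, 8-1) = C(36, 7) = 8347680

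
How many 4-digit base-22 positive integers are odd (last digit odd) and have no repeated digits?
Last∈{1,3,5,7,9,11,13,15,17,19,21}. Last=0: 0. Last nonzero: 11×20×P(20,2) = 83600. Total = 83600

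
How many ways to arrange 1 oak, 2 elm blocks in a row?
3! / (1! × 2!) = 3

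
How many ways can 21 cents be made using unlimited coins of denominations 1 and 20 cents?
Coefficient of x^21 in 1/(1-x^1) · 1/(1-x^20). Use j coins of 20 for j = 0..⌊21/20⌋ = 1, the rest in 1s: 1 + 1 = 2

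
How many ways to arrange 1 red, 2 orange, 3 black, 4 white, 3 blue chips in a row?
13! / (1! × 2! × 3! × 4! × 3!) = 3603600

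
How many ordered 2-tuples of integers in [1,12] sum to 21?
Coefficient of x^21 in (x + x² + ... + x^12)^2. By inclusion-exclusion on dice exceeding 12: Σ_j (-1)^j C(2,j)·C(21-1-12j, 1) = C(2,0)·C(20,1) - C(2,1)·C(8,1) = 1·20 - 2·8 = 4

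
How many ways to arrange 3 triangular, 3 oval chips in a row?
6! / (3! × 3!) = 20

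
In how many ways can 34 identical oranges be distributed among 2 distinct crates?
C(34+2-1, 2-1) = C(35, 1) = 35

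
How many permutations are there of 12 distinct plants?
12! = 479001600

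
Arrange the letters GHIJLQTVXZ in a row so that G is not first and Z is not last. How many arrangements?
By inclusion-exclusion: 10! - 2×(10-1)! + (10-2)! = 3628800 - 725760 + 40320 = 2943360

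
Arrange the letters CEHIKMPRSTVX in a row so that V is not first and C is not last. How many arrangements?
By inclusion-exclusion: 12! - 2×(12-1)! + (12-2)! = 479001600 - 79833600 + 3628800 = 402796800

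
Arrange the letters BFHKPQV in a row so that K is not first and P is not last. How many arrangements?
By inclusion-exclusion: 7! - 2×(7-1)! + (7-2)! = 5040 - 1440 + 120 = 3720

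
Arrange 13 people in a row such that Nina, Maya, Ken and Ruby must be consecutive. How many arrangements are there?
Treat the 4 as one block: (13-4+1)! × 4! = 3628800 × 24 = 87091200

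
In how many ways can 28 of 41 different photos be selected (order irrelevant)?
C(41,28) = 41!/(28!×13!) = 17620076360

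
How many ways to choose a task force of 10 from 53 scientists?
C(53,10) = 53!/(10!×43!) = 19499099620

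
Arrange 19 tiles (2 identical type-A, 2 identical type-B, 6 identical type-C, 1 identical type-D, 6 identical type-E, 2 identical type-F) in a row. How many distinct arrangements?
19! / (2! × 2! × 6! × 1! × 6! × 2!) = 29331862560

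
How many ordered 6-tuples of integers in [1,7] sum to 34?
Coefficient of x^34 in (x + x² + ... + x^7)^6. By inclusion-exclusion on dice exceeding 7: Σ_j (-1)^j C(6,j)·C(34-1-7j, 5) = C(6,0)·C(33,5) - C(6,1)·C(26,5) + C(6,2)·C(19,5) - C(6,3)·C(12,5) + C(6,4)·C(5,5) = 1·237336 - 6·65780 + 15·11628 - 20·792 + 15·1 = 1251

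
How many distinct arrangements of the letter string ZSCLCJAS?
8! / (2! × 2! × 1! × 1! × 1! × 1!) = 10080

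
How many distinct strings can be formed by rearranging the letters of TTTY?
4! / (1! × 3!) = 4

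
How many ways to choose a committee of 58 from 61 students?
C(61,58) = 61!/(58!×3!) = 35990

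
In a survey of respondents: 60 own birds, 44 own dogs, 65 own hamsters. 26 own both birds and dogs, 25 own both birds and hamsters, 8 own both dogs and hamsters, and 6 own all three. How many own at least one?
|A∪B∪C| = 60+44+65-26-25-8+6 = 116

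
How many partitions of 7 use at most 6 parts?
By conjugation, equals partitions of 7 into parts ≤ 6. Let r_j(i) = number of partitions of i into parts ≤ j, for i = 0..7. r_1(i) = 1 for all i; r_j(i) = r_{j-1}(i) + r_j(i-j). Rows j = 2..6: ≤2: 1 1 2 2 3 3 4 4; ≤3: 1 1 2 3 4 5 7 8; ≤4: 1 1 2 3 5 6 9 11; ≤5: 1 1 2 3 5 7 10 13; ≤6: 1 1 2 3 5 7 11 14. r_6(7) = 14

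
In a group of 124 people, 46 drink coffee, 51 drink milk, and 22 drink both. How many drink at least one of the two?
|A∪B| = |A| + |B| - |A∩B| = 46 + 51 - 22 = 75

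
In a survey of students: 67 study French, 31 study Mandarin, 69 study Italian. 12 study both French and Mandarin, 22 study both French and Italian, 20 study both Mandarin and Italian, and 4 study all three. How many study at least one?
|A∪B∪C| = 67+31+69-12-22-20+4 = 117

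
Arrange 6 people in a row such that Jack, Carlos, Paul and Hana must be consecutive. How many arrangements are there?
Treat the 4 as one block: (6-4+1)! × 4! = 6 × 24 = 144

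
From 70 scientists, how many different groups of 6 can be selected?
C(70,6) = 70!/(6!×64!) = 131115985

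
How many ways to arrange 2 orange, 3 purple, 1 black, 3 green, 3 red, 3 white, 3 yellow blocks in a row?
18! / (2! × 3! × 1! × 3! × 3! × 3! × 3!) = 411675264000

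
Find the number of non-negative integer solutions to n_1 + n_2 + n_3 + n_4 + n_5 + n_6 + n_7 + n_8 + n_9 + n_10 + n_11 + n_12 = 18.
C(18+12-1, 12-1) = C(29, 11) = 34597290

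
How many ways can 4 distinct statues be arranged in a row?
4! = 24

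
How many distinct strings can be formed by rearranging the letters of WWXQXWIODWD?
11! / (2! × 2! × 1! × 4! × 1! × 1!) = 415800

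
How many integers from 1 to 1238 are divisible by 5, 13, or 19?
⌊1238/5⌋+⌊1238/13⌋+⌊1238/19⌋ - ⌊1238/65⌋-⌊1238/95⌋-⌊1238/247⌋ + ⌊1238/1235⌋ = 247+95+65 - 19-13-5 + 1 = 371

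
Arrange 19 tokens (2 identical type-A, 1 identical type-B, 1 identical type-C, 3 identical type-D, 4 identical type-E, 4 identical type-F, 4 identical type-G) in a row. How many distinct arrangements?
19! / (2! × 1! × 1! × 3! × 4! × 4! × 4!) = 733296564000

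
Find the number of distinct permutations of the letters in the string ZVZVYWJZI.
9! / (3! × 1! × 2! × 1! × 1! × 1!) = 30240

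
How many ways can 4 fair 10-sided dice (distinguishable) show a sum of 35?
Coefficient of x^35 in (x + x² + ... + x^10)^4. By inclusion-exclusion on dice exceeding 10: Σ_j (-1)^j C(4,j)·C(35-1-10j, 3) = C(4,0)·C(34,3) - C(4,1)·C(24,3) + C(4,2)·C(14,3) - C(4,3)·C(4,3) = 1·5984 - 4·2024 + 6·364 - 4·4 = 56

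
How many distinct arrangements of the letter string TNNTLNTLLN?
10! / (4! × 3! × 3!) = 4200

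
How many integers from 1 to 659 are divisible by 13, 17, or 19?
⌊659/13⌋+⌊659/17⌋+⌊659/19⌋ - ⌊659/221⌋-⌊659/247⌋-⌊659/323⌋ + ⌊659/4199⌋ = 50+38+34 - 2-2-2 + 0 = 116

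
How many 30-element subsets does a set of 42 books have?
C(42,30) = 42!/(30!×12!) = 11058116888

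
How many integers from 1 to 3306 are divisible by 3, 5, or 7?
⌊3306/3⌋+⌊3306/5⌋+⌊3306/7⌋ - ⌊3306/15⌋-⌊3306/21⌋-⌊3306/35⌋ + ⌊3306/105⌋ = 1102+661+472 - 220-157-94 + 31 = 1795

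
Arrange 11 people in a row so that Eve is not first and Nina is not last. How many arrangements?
By inclusion-exclusion: 11! - 2×(11-1)! + (11-2)! = 39916800 - 7257600 + 362880 = 33022080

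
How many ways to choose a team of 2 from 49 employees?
C(49,2) = 49!/(2!×47!) = 1176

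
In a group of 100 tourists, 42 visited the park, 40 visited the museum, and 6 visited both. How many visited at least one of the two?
|A∪B| = |A| + |B| - |A∩B| = 42 + 40 - 6 = 76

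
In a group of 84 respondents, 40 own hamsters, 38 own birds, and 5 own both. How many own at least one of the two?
|A∪B| = |A| + |B| - |A∩B| = 40 + 38 - 5 = 73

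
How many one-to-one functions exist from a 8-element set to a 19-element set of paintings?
P(19,8) = 19!/(19-8)! = 3047466240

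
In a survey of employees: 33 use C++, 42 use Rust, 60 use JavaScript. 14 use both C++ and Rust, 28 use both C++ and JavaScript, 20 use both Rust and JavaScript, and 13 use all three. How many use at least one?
|A∪B∪C| = 33+42+60-14-28-20+13 = 86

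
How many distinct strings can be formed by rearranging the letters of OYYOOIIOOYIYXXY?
15! / (3! × 5! × 2! × 5!) = 7567560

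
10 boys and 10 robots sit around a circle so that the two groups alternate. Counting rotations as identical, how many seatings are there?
Fix one of the boys: (10-1)! ways for the remaining boys, × 10! ways for the robots = 362880 × 3628800 = 1316818944000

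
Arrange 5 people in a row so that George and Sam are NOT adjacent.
Total - adjacent = 5! - (5-1)!×2 = 120 - 48 = 72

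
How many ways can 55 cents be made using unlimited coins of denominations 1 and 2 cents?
Coefficient of x^55 in 1/(1-x^1) · 1/(1-x^2). Use j coins of 2 for j = 0..⌊55/2⌋ = 27, the rest in 1s: 27 + 1 = 28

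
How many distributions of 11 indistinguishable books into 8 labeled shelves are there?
C(11+8-1, 8-1) = C(18, 7) = 31824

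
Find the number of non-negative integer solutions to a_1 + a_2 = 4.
C(4+2-1, 2-1) = C(5, 1) = 5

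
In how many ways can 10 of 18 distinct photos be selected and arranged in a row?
P(18,10) = 18!/(18-10)! = 158789030400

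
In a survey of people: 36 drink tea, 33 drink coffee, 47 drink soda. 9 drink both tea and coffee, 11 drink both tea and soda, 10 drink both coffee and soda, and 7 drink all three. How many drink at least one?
|A∪B∪C| = 36+33+47-9-11-10+7 = 93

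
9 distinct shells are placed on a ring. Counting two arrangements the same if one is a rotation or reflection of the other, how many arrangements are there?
(9-1)!/2 = 40320/2 = 20160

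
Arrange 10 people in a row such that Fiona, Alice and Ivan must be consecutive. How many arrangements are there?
Treat the 3 as one block: (10-3+1)! × 3! = 40320 × 6 = 241920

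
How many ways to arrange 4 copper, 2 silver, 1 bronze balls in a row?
7! / (4! × 2! × 1!) = 105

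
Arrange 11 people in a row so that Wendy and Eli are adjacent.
Treat as block: (11-1)! × 2! = 3628800 × 2 = 7257600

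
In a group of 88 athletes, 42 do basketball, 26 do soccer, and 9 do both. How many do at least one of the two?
|A∪B| = |A| + |B| - |A∩B| = 42 + 26 - 9 = 59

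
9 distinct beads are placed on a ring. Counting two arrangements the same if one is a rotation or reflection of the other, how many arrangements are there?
(9-1)!/2 = 40320/2 = 20160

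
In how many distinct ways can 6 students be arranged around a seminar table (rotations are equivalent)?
Circular: fix one position, arrange the rest. (6-1)! = 120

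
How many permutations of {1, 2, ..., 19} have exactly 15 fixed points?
Choose the 15 fixed points C(19,15) = 3876, derange the rest: !4 = Σ_{j=0}^{4} (-1)^j·4!/j! = 24 - 24 + 12 - 4 + 1 = 9. Product = 3876 × 9 = 34884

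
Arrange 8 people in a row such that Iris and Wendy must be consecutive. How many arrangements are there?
Treat the 2 as one block: (8-2+1)! × 2! = 5040 × 2 = 10080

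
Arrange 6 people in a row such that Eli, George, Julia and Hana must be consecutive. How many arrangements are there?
Treat the 4 as one block: (6-4+1)! × 4! = 6 × 24 = 144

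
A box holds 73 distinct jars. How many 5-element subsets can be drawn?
C(73,5) = 73!/(5!×68!) = 15020334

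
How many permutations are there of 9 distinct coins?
9! = 362880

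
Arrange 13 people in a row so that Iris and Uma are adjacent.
Treat as block: (13-1)! × 2! = 479001600 × 2 = 958003200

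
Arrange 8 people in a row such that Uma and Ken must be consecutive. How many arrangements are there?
Treat the 2 as one block: (8-2+1)! × 2! = 5040 × 2 = 10080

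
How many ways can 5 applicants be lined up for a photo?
5! = 120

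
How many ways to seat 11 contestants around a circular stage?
Circular: fix one position, arrange the rest. (11-1)! = 3628800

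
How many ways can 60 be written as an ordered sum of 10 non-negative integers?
C(60+10-1, 10-1) = C(69, 9) = 56672074888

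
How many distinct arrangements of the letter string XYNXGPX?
7! / (1! × 1! × 1! × 1! × 3!) = 840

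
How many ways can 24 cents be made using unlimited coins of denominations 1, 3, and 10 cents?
Coefficient of x^24 in 1/(1-x^1) · 1/(1-x^3) · 1/(1-x^10). Case on j = number of 10-cent coins (j = 0..2); remainder r = 24 - 10j is made from {1,3} in ⌊r/3⌋+1 ways. r = 24, 14, 4 → 9 + 5 + 2 = 16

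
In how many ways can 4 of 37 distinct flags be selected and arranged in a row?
P(37,4) = 37!/(37-4)! = 1585080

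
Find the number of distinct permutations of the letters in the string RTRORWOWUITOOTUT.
16! / (2! × 4! × 4! × 3! × 1! × 2!) = 1513512000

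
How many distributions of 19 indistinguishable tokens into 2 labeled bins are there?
C(19+2-1, 2-1) = C(20, 1) = 20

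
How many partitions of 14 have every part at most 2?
Let r_j(i) = number of partitions of i into parts ≤ j, for i = 0..14. r_1(i) = 1 for all i; r_j(i) = r_{j-1}(i) + r_j(i-j). Rows j = 2..2: ≤2: 1 1 2 2 3 3 4 4 5 5 6 6 7 7 8. r_2(14) = 8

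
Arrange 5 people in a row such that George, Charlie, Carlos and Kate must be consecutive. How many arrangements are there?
Treat the 4 as one block: (5-4+1)! × 4! = 2 × 24 = 48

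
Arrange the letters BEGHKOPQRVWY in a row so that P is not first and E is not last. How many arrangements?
By inclusion-exclusion: 12! - 2×(12-1)! + (12-2)! = 479001600 - 79833600 + 3628800 = 402796800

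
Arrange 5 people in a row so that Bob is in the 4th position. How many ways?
Fix one position: (5-1)! = 24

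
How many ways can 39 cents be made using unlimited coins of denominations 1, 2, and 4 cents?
Coefficient of x^39 in 1/(1-x^1) · 1/(1-x^2) · 1/(1-x^4). Case on j = number of 4-cent coins (j = 0..9); remainder r = 39 - 4j is made from {1,2} in ⌊r/2⌋+1 ways. r = 39, 35, 31, 27, 23, 19, 15, 11, 7, 3 → 20 + 18 + 16 + 14 + 12 + 10 + 8 + 6 + 4 + 2 = 110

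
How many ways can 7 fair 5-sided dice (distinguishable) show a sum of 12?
Coefficient of x^12 in (x + x² + ... + x^5)^7. By inclusion-exclusion on dice exceeding 5: Σ_j (-1)^j C(7,j)·C(12-1-5j, 6) = C(7,0)·C(11,6) - C(7,1)·C(6,6) = 1·462 - 7·1 = 455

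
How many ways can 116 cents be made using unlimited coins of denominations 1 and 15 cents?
Coefficient of x^116 in 1/(1-x^1) · 1/(1-x^15). Use j coins of 15 for j = 0..⌊116/15⌋ = 7, the rest in 1s: 7 + 1 = 8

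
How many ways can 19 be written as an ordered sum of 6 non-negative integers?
C(19+6-1, 6-1) = C(24, 5) = 42504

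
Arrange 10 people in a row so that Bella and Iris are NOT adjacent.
Total - adjacent = 10! - (10-1)!×2 = 3628800 - 725760 = 2903040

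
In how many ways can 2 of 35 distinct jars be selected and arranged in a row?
P(35,2) = 35!/(35-2)! = 1190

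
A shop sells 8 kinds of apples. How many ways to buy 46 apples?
C(46+8-1, 8-1) = C(53, 7) = 154143080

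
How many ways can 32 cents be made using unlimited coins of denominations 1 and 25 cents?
Coefficient of x^32 in 1/(1-x^1) · 1/(1-x^25). Use j coins of 25 for j = 0..⌊32/25⌋ = 1, the rest in 1s: 1 + 1 = 2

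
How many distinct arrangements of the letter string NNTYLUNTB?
9! / (1! × 1! × 1! × 3! × 2! × 1!) = 30240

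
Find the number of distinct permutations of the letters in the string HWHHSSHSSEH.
11! / (1! × 4! × 1! × 5!) = 13860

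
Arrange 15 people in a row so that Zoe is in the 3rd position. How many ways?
Fix one position: (15-1)! = 87178291200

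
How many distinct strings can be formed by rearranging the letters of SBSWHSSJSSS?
11! / (1! × 1! × 1! × 7! × 1!) = 7920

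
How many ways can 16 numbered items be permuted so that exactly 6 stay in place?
Choose the 6 fixed points C(16,6) = 8008, derange the rest: !10 = Σ_{j=0}^{10} (-1)^j·10!/j! = 3628800 - 3628800 + 1814400 - 604800 + 151200 - 30240 + 5040 - 720 + 90 - 10 + 1 = 1334961. Product = 8008 × 1334961 = 10690367688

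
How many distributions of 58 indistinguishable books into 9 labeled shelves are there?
C(58+9-1, 9-1) = C(66, 8) = 5743572120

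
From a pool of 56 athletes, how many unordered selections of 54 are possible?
C(56,54) = 56!/(54!×2!) = 1540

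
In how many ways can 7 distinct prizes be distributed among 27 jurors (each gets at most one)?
P(27,7) = 27!/(27-7)! = 4475671200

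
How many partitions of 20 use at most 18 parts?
By conjugation, equals partitions of 20 into parts ≤ 18. Let r_j(i) = number of partitions of i into parts ≤ j, for i = 0..20. r_1(i) = 1 for all i; r_j(i) = r_{j-1}(i) + r_j(i-j). Rows j = 2..18: ≤2: 1 1 2 2 3 3 4 4 5 5 6 6 7 7 8 8 9 9 10 10 11; ≤3: 1 1 2 3 4 5 7 8 10 12 14 16 19 21 24 27 30 33 37 40 44; ≤4: 1 1 2 3 5 6 9 11 15 18 23 27 34 39 47 54 64 72 84 94 108; ≤5: 1 1 2 3 5 7 10 13 18 23 30 37 47 57 70 84 101 119 141 164 192; ≤6: 1 1 2 3 5 7 11 14 20 26 35 44 58 71 90 110 136 163 199 235 282; ≤7: 1 1 2 3 5 7 11 15 21 28 38 49 65 82 105 131 164 201 248 300 364; ≤8: 1 1 2 3 5 7 11 15 22 29 40 52 70 89 116 146 186 230 288 352 434; ≤9: 1 1 2 3 5 7 11 15 22 30 41 54 73 94 123 157 201 252 318 393 488; ≤10: 1 1 2 3 5 7 11 15 22 30 42 55 75 97 128 164 212 267 340 423 530; ≤11: 1 1 2 3 5 7 11 15 22 30 42 56 76 99 131 169 219 278 355 445 560; ≤12: 1 1 2 3 5 7 11 15 22 30 42 56 77 100 133 172 224 285 366 460 582; ≤13: 1 1 2 3 5 7 11 15 22 30 42 56 77 101 134 174 227 290 373 471 597; ≤14: 1 1 2 3 5 7 11 15 22 30 42 56 77 101 135 175 229 293 378 478 608; ≤15: 1 1 2 3 5 7 11 15 22 30 42 56 77 101 135 176 230 295 381 483 615; ≤16: 1 1 2 3 5 7 11 15 22 30 42 56 77 101 135 176 231 296 383 486 620; ≤17: 1 1 2 3 5 7 11 15 22 30 42 56 77 101 135 176 231 297 384 488 623; ≤18: 1 1 2 3 5 7 11 15 22 30 42 56 77 101 135 176 231 297 385 489 625. r_18(20) = 625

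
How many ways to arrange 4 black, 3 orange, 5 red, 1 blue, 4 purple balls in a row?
17! / (4! × 3! × 5! × 1! × 4!) = 857656800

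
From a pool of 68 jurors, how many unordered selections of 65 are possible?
C(68,65) = 68!/(65!×3!) = 50116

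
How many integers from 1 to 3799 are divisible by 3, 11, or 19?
⌊3799/3⌋+⌊3799/11⌋+⌊3799/19⌋ - ⌊3799/33⌋-⌊3799/57⌋-⌊3799/209⌋ + ⌊3799/627⌋ = 1266+345+199 - 115-66-18 + 6 = 1617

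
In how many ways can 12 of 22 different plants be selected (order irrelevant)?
C(22,12) = 22!/(12!×10!) = 646646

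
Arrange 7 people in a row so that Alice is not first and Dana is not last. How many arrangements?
By inclusion-exclusion: 7! - 2×(7-1)! + (7-2)! = 5040 - 1440 + 120 = 3720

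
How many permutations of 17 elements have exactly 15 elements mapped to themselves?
Choose the 15 fixed points C(17,15) = 136, derange the rest: !2 = Σ_{j=0}^{2} (-1)^j·2!/j! = 2 - 2 + 1 = 1. Product = 136 × 1 = 136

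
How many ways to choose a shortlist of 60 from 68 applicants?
C(68,60) = 68!/(60!×8!) = 7392009768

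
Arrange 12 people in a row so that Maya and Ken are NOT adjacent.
Total - adjacent = 12! - (12-1)!×2 = 479001600 - 79833600 = 399168000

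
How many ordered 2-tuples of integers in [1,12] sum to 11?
Coefficient of x^11 in (x + x² + ... + x^12)^2. By inclusion-exclusion on dice exceeding 12: Σ_j (-1)^j C(2,j)·C(11-1-12j, 1) = C(2,0)·C(10,1) = 1·10 = 10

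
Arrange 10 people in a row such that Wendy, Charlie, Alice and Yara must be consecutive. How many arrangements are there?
Treat the 4 as one block: (10-4+1)! × 4! = 5040 × 24 = 120960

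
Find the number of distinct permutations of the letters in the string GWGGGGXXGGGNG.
13! / (9! × 1! × 2! × 1!) = 8580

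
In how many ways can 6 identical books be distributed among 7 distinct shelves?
C(6+7-1, 7-1) = C(12, 6) = 924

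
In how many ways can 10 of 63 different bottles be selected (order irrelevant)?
C(63,10) = 63!/(10!×53!) = 127805525001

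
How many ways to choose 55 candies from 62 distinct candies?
C(62,55) = 62!/(55!×7!) = 491796152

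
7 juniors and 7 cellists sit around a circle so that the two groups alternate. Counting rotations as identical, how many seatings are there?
Fix one of the juniors: (7-1)! ways for the remaining juniors, × 7! ways for the cellists = 720 × 5040 = 3628800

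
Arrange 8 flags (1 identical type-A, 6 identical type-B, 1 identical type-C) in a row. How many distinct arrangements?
8! / (1! × 6! × 1!) = 56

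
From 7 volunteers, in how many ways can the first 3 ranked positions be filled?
P(7,3) = 7!/(7-3)! = 210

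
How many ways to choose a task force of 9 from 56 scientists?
C(56,9) = 56!/(9!×47!) = 7575968400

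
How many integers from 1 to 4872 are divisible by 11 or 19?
⌊4872/11⌋ + ⌊4872/19⌋ - ⌊4872/209⌋ = 442 + 256 - 23 = 675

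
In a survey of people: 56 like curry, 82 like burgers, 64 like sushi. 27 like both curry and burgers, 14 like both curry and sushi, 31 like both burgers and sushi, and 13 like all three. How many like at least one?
|A∪B∪C| = 56+82+64-27-14-31+13 = 143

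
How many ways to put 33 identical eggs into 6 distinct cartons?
C(33+6-1, 6-1) = C(38, 5) = 501942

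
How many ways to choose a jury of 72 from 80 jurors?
C(80,72) = 80!/(72!×8!) = 28987537150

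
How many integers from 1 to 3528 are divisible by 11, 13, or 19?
⌊3528/11⌋+⌊3528/13⌋+⌊3528/19⌋ - ⌊3528/143⌋-⌊3528/209⌋-⌊3528/247⌋ + ⌊3528/2717⌋ = 320+271+185 - 24-16-14 + 1 = 723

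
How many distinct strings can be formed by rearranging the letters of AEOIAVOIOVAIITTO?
16! / (4! × 1! × 4! × 2! × 2! × 3!) = 1513512000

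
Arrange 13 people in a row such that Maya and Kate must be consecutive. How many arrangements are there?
Treat the 2 as one block: (13-2+1)! × 2! = 479001600 × 2 = 958003200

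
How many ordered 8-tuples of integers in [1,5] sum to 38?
Coefficient of x^38 in (x + x² + ... + x^5)^8. By inclusion-exclusion on dice exceeding 5: Σ_j (-1)^j C(8,j)·C(38-1-5j, 7) = C(8,0)·C(37,7) - C(8,1)·C(32,7) + C(8,2)·C(27,7) - C(8,3)·C(22,7) + C(8,4)·C(17,7) - C(8,5)·C(12,7) + C(8,6)·C(7,7) = 1·10295472 - 8·3365856 + 28·888030 - 56·170544 + 70·19448 - 56·792 + 28·1 = 36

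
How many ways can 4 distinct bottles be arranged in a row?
4! = 24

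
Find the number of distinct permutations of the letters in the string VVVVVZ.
6! / (1! × 5!) = 6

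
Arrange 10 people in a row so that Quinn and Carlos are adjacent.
Treat as block: (10-1)! × 2! = 362880 × 2 = 725760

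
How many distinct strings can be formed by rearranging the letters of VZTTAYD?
7! / (1! × 2! × 1! × 1! × 1! × 1!) = 2520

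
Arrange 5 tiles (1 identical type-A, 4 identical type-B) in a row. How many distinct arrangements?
5! / (1! × 4!) = 5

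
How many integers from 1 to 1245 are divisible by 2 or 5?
⌊1245/2⌋ + ⌊1245/5⌋ - ⌊1245/10⌋ = 622 + 249 - 124 = 747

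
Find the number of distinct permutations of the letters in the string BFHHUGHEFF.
10! / (3! × 1! × 1! × 3! × 1! × 1!) = 100800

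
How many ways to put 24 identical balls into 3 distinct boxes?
C(24+3-1, 3-1) = C(26, 2) = 325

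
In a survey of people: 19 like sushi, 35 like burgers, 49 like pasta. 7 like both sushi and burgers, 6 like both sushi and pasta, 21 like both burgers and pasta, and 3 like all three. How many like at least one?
|A∪B∪C| = 19+35+49-7-6-21+3 = 72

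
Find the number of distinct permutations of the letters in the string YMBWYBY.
7! / (2! × 1! × 1! × 3!) = 420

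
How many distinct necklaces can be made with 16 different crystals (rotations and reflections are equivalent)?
(16-1)!/2 = 1307674368000/2 = 653837184000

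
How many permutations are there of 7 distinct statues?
7! = 5040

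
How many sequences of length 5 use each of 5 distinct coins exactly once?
5! = 120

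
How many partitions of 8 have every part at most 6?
Let r_j(i) = number of partitions of i into parts ≤ j, for i = 0..8. r_1(i) = 1 for all i; r_j(i) = r_{j-1}(i) + r_j(i-j). Rows j = 2..6: ≤2: 1 1 2 2 3 3 4 4 5; ≤3: 1 1 2 3 4 5 7 8 10; ≤4: 1 1 2 3 5 6 9 11 15; ≤5: 1 1 2 3 5 7 10 13 18; ≤6: 1 1 2 3 5 7 11 14 20. r_6(8) = 20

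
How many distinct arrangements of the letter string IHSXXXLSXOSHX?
13! / (2! × 5! × 1! × 1! × 3! × 1!) = 4324320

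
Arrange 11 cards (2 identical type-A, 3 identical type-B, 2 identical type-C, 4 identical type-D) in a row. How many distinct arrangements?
11! / (2! × 3! × 2! × 4!) = 69300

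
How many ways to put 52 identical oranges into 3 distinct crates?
C(52+3-1, 3-1) = C(54, 2) = 1431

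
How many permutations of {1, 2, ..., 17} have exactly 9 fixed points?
Choose the 9 fixed points C(17,9) = 24310, derange the rest: !8 = Σ_{j=0}^{8} (-1)^j·8!/j! = 40320 - 40320 + 20160 - 6720 + 1680 - 336 + 56 - 8 + 1 = 14833. Product = 24310 × 14833 = 360590230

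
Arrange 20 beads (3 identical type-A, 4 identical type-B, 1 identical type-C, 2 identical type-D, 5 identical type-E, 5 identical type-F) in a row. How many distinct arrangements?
20! / (3! × 4! × 1! × 2! × 5! × 5!) = 586637251200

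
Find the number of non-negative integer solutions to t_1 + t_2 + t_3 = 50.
C(50+3-1, 3-1) = C(52, 2) = 1326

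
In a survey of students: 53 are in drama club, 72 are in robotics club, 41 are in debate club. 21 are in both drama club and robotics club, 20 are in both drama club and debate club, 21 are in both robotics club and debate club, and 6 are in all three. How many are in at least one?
|A∪B∪C| = 53+72+41-21-20-21+6 = 110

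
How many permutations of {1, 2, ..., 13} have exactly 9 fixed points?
Choose the 9 fixed points C(13,9) = 715, derange the rest: !4 = Σ_{j=0}^{4} (-1)^j·4!/j! = 24 - 24 + 12 - 4 + 1 = 9. Product = 715 × 9 = 6435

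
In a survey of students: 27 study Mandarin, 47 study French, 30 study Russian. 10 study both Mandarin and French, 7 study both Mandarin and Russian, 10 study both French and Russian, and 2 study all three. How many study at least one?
|A∪B∪C| = 27+47+30-10-7-10+2 = 79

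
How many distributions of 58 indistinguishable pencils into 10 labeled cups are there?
C(58+10-1, 10-1) = C(67, 9) = 42757703560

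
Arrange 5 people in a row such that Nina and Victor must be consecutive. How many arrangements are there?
Treat the 2 as one block: (5-2+1)! × 2! = 24 × 2 = 48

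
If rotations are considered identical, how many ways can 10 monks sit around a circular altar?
Circular: fix one position, arrange the rest. (10-1)! = 362880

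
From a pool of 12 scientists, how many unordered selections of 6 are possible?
C(12,6) = 12!/(6!×6!) = 924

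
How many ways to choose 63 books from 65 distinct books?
C(65,63) = 65!/(63!×2!) = 2080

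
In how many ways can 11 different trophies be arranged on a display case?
11! = 39916800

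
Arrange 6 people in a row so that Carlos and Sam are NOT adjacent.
Total - adjacent = 6! - (6-1)!×2 = 720 - 240 = 480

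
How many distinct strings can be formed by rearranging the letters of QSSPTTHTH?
9! / (1! × 2! × 3! × 1! × 2!) = 15120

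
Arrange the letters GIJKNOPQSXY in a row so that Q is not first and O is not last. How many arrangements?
By inclusion-exclusion: 11! - 2×(11-1)! + (11-2)! = 39916800 - 7257600 + 362880 = 33022080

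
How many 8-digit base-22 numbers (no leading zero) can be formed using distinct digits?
First digit: 21 choices (nonzero). Then descending: 21 × 21 × 20 × 19 × 18 × 17 × 16 × 15 = 12307075200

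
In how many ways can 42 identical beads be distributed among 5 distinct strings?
C(42+5-1, 5-1) = C(46, 4) = 163185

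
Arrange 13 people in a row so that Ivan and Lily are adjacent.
Treat as block: (13-1)! × 2! = 479001600 × 2 = 958003200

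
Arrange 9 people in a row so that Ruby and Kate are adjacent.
Treat as block: (9-1)! × 2! = 40320 × 2 = 80640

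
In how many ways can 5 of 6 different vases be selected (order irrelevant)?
C(6,5) = 6!/(5!×1!) = 6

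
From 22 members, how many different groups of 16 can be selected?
C(22,16) = 22!/(16!×6!) = 74613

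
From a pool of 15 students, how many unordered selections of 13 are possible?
C(15,13) = 15!/(13!×2!) = 105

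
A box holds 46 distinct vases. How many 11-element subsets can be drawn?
C(46,11) = 46!/(11!×35!) = 13340783196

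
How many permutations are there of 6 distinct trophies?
6! = 720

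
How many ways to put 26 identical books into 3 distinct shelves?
C(26+3-1, 3-1) = C(28, 2) = 378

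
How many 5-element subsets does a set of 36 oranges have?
C(36,5) = 36!/(5!×31!) = 376992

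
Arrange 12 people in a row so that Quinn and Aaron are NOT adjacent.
Total - adjacent = 12! - (12-1)!×2 = 479001600 - 79833600 = 399168000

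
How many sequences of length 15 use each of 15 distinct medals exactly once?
15! = 1307674368000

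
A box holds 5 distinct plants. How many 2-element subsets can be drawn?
C(5,2) = 5!/(2!×3!) = 10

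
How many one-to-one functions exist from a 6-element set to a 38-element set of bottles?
P(38,6) = 38!/(38-6)! = 1987690320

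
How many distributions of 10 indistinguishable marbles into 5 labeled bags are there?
C(10+5-1, 5-1) = C(14, 4) = 1001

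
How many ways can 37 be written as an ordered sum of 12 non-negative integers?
C(37+12-1, 12-1) = C(48, 11) = 22595200368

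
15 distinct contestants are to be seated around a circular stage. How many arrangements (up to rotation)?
Circular: fix one position, arrange the rest. (15-1)! = 87178291200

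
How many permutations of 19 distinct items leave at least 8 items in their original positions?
Exactly j fixed points: C(19,j)·!(19-j); sum over j ≥ 8 (derangement numbers via !m = (m-1)·(!(m-1) + !(m-2)): !0..!11 = 1, 0, 1, 2, 9, 44, 265, 1854, 14833, 133496, 1334961, 14684570). Σ_{j=8}^{19} C(19,j)·!(19-j) = C(19,8)·!11 + C(19,9)·!10 + C(19,10)·!9 + C(19,11)·!8 + C(19,12)·!7 + C(19,13)·!6 + C(19,14)·!5 + C(19,15)·!4 + C(19,16)·!3 + C(19,17)·!2 + C(19,18)·!1 + C(19,19)·!0 = 75582·14684570 + 92378·1334961 + 92378·133496 + 75582·14833 + 50388·1854 + 27132·265 + 11628·44 + 3876·9 + 969·2 + 171·1 + 19·0 + 1·1 = 1246764556250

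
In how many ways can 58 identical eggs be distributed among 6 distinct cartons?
C(58+6-1, 6-1) = C(63, 5) = 7028847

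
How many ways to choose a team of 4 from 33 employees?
C(33,4) = 33!/(4!×29!) = 40920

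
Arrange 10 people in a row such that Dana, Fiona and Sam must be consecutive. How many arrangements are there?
Treat the 3 as one block: (10-3+1)! × 3! = 40320 × 6 = 241920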